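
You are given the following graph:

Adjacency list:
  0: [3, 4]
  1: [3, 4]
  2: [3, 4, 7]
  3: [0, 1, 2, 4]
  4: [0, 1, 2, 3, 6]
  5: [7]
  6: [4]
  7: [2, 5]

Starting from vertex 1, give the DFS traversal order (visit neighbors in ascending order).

DFS from vertex 1 (neighbors processed in ascending order):
Visit order: 1, 3, 0, 4, 2, 7, 5, 6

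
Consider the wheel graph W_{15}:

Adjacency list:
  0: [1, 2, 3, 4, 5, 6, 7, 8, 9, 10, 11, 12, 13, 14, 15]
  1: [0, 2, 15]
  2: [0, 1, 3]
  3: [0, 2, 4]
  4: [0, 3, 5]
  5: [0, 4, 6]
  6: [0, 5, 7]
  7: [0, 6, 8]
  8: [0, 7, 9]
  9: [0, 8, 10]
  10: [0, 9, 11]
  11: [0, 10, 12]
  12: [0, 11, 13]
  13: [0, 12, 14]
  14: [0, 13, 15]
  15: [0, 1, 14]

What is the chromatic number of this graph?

W_{15} = C_{15} plus a hub adjacent to every cycle vertex.
The outer cycle needs 3 colors (odd cycle); the hub is adjacent to all of them so needs a fresh color.
Chromatic number = 3 + 1 = 4.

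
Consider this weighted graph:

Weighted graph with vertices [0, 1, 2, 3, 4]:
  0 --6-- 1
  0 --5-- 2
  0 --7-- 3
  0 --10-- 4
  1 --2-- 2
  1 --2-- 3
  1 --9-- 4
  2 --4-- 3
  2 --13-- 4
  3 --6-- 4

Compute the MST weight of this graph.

Applying Kruskal's algorithm (sort edges by weight, add if no cycle):
  Add (1,3) w=2
  Add (1,2) w=2
  Skip (2,3) w=4 (creates cycle)
  Add (0,2) w=5
  Skip (0,1) w=6 (creates cycle)
  Add (3,4) w=6
  Skip (0,3) w=7 (creates cycle)
  Skip (1,4) w=9 (creates cycle)
  Skip (0,4) w=10 (creates cycle)
  Skip (2,4) w=13 (creates cycle)
MST weight = 15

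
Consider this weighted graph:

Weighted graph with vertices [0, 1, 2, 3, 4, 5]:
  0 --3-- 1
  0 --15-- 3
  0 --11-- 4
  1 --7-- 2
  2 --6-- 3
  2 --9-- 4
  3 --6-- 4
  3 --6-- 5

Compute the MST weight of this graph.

Applying Kruskal's algorithm (sort edges by weight, add if no cycle):
  Add (0,1) w=3
  Add (2,3) w=6
  Add (3,4) w=6
  Add (3,5) w=6
  Add (1,2) w=7
  Skip (2,4) w=9 (creates cycle)
  Skip (0,4) w=11 (creates cycle)
  Skip (0,3) w=15 (creates cycle)
MST weight = 28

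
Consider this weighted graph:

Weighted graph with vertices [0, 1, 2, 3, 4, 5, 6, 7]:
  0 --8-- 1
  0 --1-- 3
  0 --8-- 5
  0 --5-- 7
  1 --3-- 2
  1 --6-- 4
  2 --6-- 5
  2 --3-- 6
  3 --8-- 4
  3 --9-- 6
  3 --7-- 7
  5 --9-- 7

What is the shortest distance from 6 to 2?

Using Dijkstra's algorithm from vertex 6:
Shortest path: 6 -> 2
Total weight: 3 = 3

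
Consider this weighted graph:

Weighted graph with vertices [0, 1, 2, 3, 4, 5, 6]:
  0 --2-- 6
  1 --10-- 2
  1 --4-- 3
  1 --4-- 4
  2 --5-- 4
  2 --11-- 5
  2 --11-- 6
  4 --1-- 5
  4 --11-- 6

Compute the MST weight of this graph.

Applying Kruskal's algorithm (sort edges by weight, add if no cycle):
  Add (4,5) w=1
  Add (0,6) w=2
  Add (1,3) w=4
  Add (1,4) w=4
  Add (2,4) w=5
  Skip (1,2) w=10 (creates cycle)
  Skip (2,5) w=11 (creates cycle)
  Add (2,6) w=11
  Skip (4,6) w=11 (creates cycle)
MST weight = 27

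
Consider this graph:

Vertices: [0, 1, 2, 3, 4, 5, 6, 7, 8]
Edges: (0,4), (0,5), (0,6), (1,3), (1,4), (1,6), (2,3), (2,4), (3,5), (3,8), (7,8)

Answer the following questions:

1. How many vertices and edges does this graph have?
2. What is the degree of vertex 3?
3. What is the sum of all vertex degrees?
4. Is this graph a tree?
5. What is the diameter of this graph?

Count: 9 vertices, 11 edges.
Vertex 3 has neighbors [1, 2, 5, 8], degree = 4.
Handshaking lemma: 2 * 11 = 22.
A tree on 9 vertices has 8 edges. This graph has 11 edges (3 extra). Not a tree.
Diameter (longest shortest path) = 4.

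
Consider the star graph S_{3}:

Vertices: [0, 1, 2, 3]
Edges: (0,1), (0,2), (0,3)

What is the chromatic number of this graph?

S_{3} has one hub adjacent to 3 leaves; leaves are pairwise non-adjacent.
Color the hub 0 and every leaf 1.
Chromatic number = 2.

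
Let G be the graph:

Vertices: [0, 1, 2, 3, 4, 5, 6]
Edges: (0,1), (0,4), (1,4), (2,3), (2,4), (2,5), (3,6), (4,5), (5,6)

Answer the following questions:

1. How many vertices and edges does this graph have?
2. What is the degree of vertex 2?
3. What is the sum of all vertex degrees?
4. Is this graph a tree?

Count: 7 vertices, 9 edges.
Vertex 2 has neighbors [3, 4, 5], degree = 3.
Handshaking lemma: 2 * 9 = 18.
A tree on 7 vertices has 6 edges. This graph has 9 edges (3 extra). Not a tree.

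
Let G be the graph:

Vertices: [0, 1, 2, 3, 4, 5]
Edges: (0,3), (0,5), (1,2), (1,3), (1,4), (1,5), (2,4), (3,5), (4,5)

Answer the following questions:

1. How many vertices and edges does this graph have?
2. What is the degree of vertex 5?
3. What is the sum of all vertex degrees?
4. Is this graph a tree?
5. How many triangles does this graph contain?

Count: 6 vertices, 9 edges.
Vertex 5 has neighbors [0, 1, 3, 4], degree = 4.
Handshaking lemma: 2 * 9 = 18.
A tree on 6 vertices has 5 edges. This graph has 9 edges (4 extra). Not a tree.
Number of triangles = 4.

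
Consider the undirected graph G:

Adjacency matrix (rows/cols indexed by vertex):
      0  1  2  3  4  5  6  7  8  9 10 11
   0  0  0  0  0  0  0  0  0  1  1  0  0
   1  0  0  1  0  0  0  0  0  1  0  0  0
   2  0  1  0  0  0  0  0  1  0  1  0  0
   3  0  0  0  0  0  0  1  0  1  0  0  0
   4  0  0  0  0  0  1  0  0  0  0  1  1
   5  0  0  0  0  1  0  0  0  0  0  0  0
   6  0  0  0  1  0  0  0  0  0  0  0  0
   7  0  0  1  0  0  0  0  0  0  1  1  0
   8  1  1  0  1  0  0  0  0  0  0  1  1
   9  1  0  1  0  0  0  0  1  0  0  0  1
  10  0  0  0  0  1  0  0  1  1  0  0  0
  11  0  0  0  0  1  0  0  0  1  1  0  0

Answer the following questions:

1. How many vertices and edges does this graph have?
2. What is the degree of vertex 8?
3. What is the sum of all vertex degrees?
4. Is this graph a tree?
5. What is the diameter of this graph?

Count: 12 vertices, 16 edges.
Vertex 8 has neighbors [0, 1, 3, 10, 11], degree = 5.
Handshaking lemma: 2 * 16 = 32.
A tree on 12 vertices has 11 edges. This graph has 16 edges (5 extra). Not a tree.
Diameter (longest shortest path) = 5.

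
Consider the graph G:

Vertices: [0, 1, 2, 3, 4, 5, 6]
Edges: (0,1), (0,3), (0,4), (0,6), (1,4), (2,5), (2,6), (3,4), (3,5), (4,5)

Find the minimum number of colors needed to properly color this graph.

The graph has a maximum clique of size 3 (lower bound on chromatic number).
A valid 3-coloring: {0: 0, 1: 2, 2: 1, 3: 2, 4: 1, 5: 0, 6: 2}.
Chromatic number = 3.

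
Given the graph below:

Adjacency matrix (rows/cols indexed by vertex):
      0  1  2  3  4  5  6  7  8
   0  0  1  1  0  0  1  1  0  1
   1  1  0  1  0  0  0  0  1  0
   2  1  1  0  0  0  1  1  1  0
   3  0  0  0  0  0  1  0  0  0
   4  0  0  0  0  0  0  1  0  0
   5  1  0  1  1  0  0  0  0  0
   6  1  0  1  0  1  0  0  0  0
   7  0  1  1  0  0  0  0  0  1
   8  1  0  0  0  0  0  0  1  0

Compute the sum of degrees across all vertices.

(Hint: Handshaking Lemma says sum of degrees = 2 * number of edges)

Count edges: 13 edges.
By Handshaking Lemma: sum of degrees = 2 * 13 = 26.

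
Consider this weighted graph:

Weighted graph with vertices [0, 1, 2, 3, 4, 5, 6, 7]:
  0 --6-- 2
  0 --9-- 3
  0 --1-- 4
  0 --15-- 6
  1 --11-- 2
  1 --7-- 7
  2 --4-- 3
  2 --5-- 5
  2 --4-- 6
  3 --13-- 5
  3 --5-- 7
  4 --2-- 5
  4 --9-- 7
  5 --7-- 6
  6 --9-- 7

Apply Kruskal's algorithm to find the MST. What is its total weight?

Applying Kruskal's algorithm (sort edges by weight, add if no cycle):
  Add (0,4) w=1
  Add (4,5) w=2
  Add (2,3) w=4
  Add (2,6) w=4
  Add (2,5) w=5
  Add (3,7) w=5
  Skip (0,2) w=6 (creates cycle)
  Add (1,7) w=7
  Skip (5,6) w=7 (creates cycle)
  Skip (0,3) w=9 (creates cycle)
  Skip (4,7) w=9 (creates cycle)
  Skip (6,7) w=9 (creates cycle)
  Skip (1,2) w=11 (creates cycle)
  Skip (3,5) w=13 (creates cycle)
  Skip (0,6) w=15 (creates cycle)
MST weight = 28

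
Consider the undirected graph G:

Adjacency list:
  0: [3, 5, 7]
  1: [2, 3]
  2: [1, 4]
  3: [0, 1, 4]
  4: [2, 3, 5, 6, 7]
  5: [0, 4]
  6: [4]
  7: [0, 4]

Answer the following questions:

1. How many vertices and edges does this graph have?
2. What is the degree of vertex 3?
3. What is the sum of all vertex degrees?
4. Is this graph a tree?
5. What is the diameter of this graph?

Count: 8 vertices, 10 edges.
Vertex 3 has neighbors [0, 1, 4], degree = 3.
Handshaking lemma: 2 * 10 = 20.
A tree on 8 vertices has 7 edges. This graph has 10 edges (3 extra). Not a tree.
Diameter (longest shortest path) = 3.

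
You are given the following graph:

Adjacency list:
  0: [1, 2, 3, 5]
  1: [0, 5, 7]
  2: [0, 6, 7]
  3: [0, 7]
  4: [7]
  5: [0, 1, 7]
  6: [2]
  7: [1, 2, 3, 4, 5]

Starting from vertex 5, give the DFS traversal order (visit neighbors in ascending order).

DFS from vertex 5 (neighbors processed in ascending order):
Visit order: 5, 0, 1, 7, 2, 6, 3, 4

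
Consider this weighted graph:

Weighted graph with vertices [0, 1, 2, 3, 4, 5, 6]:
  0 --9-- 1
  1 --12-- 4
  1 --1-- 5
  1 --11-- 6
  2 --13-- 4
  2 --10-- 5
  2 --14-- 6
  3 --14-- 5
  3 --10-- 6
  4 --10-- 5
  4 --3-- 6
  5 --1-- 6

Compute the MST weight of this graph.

Applying Kruskal's algorithm (sort edges by weight, add if no cycle):
  Add (1,5) w=1
  Add (5,6) w=1
  Add (4,6) w=3
  Add (0,1) w=9
  Add (2,5) w=10
  Add (3,6) w=10
  Skip (4,5) w=10 (creates cycle)
  Skip (1,6) w=11 (creates cycle)
  Skip (1,4) w=12 (creates cycle)
  Skip (2,4) w=13 (creates cycle)
  Skip (2,6) w=14 (creates cycle)
  Skip (3,5) w=14 (creates cycle)
MST weight = 34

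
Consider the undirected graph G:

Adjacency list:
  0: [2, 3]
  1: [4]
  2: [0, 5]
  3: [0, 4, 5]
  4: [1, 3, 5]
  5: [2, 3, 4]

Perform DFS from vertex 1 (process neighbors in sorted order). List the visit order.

DFS from vertex 1 (neighbors processed in ascending order):
Visit order: 1, 4, 3, 0, 2, 5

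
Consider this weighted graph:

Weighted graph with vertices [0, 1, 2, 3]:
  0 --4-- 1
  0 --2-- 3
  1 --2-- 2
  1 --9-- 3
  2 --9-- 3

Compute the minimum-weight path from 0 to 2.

Using Dijkstra's algorithm from vertex 0:
Shortest path: 0 -> 1 -> 2
Total weight: 4 + 2 = 6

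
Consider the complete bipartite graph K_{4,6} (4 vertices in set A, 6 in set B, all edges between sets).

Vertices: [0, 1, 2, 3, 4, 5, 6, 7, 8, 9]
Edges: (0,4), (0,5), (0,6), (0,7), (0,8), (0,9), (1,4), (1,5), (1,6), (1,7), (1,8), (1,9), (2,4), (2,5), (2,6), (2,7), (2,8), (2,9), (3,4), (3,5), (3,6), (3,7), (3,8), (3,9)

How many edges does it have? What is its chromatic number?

K_{4,6} has 4 * 6 = 24 edges.
Bipartite graphs have chromatic number 2 (color each partition differently).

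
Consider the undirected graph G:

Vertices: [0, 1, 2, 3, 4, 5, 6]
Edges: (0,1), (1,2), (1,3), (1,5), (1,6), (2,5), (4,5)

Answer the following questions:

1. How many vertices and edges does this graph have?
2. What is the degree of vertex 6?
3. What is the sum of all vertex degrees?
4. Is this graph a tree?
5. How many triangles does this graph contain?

Count: 7 vertices, 7 edges.
Vertex 6 has neighbors [1], degree = 1.
Handshaking lemma: 2 * 7 = 14.
A tree on 7 vertices has 6 edges. This graph has 7 edges (1 extra). Not a tree.
Number of triangles = 1.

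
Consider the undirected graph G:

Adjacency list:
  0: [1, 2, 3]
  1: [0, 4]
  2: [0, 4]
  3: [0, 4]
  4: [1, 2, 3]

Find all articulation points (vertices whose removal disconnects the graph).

No articulation points. The graph is biconnected.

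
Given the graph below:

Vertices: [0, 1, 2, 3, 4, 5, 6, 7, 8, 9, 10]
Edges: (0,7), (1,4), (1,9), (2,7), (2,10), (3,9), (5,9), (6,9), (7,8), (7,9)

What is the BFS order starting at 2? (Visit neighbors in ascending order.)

BFS from vertex 2 (neighbors processed in ascending order):
Visit order: 2, 7, 10, 0, 8, 9, 1, 3, 5, 6, 4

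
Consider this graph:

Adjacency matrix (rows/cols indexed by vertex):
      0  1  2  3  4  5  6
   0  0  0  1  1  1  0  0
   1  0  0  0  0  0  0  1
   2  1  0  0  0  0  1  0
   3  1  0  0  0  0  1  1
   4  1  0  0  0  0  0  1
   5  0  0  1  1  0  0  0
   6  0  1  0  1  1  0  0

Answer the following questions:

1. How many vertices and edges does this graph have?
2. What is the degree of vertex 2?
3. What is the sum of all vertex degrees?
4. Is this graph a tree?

Count: 7 vertices, 8 edges.
Vertex 2 has neighbors [0, 5], degree = 2.
Handshaking lemma: 2 * 8 = 16.
A tree on 7 vertices has 6 edges. This graph has 8 edges (2 extra). Not a tree.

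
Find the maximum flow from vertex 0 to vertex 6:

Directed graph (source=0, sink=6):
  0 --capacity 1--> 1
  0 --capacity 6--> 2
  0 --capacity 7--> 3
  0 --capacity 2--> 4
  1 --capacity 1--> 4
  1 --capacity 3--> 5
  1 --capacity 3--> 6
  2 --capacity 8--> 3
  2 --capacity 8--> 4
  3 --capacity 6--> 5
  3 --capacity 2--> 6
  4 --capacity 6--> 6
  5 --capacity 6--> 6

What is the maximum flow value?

Computing max flow:
  Flow on (0->1): 1/1
  Flow on (0->2): 6/6
  Flow on (0->3): 6/7
  Flow on (0->4): 2/2
  Flow on (1->6): 1/3
  Flow on (2->3): 2/8
  Flow on (2->4): 4/8
  Flow on (3->5): 6/6
  Flow on (3->6): 2/2
  Flow on (4->6): 6/6
  Flow on (5->6): 6/6
Maximum flow = 15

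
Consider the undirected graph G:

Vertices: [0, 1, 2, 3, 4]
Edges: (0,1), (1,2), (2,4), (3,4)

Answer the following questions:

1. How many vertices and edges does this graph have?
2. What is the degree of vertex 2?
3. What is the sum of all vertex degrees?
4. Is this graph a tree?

Count: 5 vertices, 4 edges.
Vertex 2 has neighbors [1, 4], degree = 2.
Handshaking lemma: 2 * 4 = 8.
A graph is a tree iff it is connected and has exactly n-1 edges. This graph is connected (all 5 vertices in one component) and has 5-1 = 4 edges. It is a tree.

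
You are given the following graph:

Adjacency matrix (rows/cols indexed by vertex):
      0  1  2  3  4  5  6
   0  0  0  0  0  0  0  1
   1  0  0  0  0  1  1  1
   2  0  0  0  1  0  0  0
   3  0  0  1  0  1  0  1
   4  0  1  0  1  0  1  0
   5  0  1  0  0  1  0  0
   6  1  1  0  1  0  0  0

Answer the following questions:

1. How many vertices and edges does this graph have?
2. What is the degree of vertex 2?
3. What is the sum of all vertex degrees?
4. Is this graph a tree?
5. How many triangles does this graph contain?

Count: 7 vertices, 8 edges.
Vertex 2 has neighbors [3], degree = 1.
Handshaking lemma: 2 * 8 = 16.
A tree on 7 vertices has 6 edges. This graph has 8 edges (2 extra). Not a tree.
Number of triangles = 1.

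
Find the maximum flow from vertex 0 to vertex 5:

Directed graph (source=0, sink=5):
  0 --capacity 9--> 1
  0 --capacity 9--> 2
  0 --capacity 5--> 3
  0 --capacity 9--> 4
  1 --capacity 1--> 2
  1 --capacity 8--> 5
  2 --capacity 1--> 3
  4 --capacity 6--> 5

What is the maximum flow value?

Computing max flow:
  Flow on (0->1): 8/9
  Flow on (0->4): 6/9
  Flow on (1->5): 8/8
  Flow on (4->5): 6/6
Maximum flow = 14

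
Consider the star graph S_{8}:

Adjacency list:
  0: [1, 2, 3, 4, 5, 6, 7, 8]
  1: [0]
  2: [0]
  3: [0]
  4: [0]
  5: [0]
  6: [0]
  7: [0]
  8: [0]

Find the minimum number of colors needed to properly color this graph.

S_{8} has one hub adjacent to 8 leaves; leaves are pairwise non-adjacent.
Color the hub 0 and every leaf 1.
Chromatic number = 2.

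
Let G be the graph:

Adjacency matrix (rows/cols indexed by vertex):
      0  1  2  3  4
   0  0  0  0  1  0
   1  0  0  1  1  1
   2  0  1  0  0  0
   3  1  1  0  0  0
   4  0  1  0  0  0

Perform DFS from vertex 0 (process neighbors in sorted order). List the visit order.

DFS from vertex 0 (neighbors processed in ascending order):
Visit order: 0, 3, 1, 2, 4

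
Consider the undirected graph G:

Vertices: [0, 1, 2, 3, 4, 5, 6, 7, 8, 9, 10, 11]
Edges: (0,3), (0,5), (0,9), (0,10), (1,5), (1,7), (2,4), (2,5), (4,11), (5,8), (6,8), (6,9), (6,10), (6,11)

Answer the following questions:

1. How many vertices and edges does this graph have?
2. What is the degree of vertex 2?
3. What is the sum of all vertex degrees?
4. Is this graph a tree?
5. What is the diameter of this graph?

Count: 12 vertices, 14 edges.
Vertex 2 has neighbors [4, 5], degree = 2.
Handshaking lemma: 2 * 14 = 28.
A tree on 12 vertices has 11 edges. This graph has 14 edges (3 extra). Not a tree.
Diameter (longest shortest path) = 5.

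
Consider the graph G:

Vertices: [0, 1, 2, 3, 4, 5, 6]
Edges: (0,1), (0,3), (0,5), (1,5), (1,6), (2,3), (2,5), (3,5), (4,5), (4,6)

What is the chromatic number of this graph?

The graph has a maximum clique of size 3 (lower bound on chromatic number).
A valid 3-coloring: {0: 1, 1: 2, 2: 1, 3: 2, 4: 1, 5: 0, 6: 0}.
Chromatic number = 3.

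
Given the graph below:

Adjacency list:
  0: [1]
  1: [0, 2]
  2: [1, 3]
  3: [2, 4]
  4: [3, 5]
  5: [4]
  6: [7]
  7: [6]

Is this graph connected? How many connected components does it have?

Checking connectivity: the graph has 2 connected component(s).
Components: [[0, 1, 2, 3, 4, 5], [6, 7]]. The graph is NOT connected.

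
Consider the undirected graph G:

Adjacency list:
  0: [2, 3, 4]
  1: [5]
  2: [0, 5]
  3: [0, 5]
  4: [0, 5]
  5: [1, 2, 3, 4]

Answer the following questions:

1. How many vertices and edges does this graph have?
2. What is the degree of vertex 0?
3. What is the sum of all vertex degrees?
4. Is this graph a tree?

Count: 6 vertices, 7 edges.
Vertex 0 has neighbors [2, 3, 4], degree = 3.
Handshaking lemma: 2 * 7 = 14.
A tree on 6 vertices has 5 edges. This graph has 7 edges (2 extra). Not a tree.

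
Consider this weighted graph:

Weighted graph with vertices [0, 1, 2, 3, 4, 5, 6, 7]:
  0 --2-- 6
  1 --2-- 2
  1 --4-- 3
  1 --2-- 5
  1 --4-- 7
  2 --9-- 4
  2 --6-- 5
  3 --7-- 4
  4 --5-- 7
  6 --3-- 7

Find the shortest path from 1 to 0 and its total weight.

Using Dijkstra's algorithm from vertex 1:
Shortest path: 1 -> 7 -> 6 -> 0
Total weight: 4 + 3 + 2 = 9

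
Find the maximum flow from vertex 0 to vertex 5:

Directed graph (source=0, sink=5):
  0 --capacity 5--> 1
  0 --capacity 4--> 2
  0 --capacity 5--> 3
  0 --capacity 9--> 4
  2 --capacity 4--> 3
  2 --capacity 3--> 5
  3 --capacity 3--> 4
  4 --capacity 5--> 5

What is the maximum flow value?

Computing max flow:
  Flow on (0->2): 3/4
  Flow on (0->3): 3/5
  Flow on (0->4): 2/9
  Flow on (2->5): 3/3
  Flow on (3->4): 3/3
  Flow on (4->5): 5/5
Maximum flow = 8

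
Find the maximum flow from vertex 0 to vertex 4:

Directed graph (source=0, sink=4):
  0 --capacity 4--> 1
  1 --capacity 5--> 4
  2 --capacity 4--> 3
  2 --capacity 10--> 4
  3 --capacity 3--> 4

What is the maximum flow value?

Computing max flow:
  Flow on (0->1): 4/4
  Flow on (1->4): 4/5
Maximum flow = 4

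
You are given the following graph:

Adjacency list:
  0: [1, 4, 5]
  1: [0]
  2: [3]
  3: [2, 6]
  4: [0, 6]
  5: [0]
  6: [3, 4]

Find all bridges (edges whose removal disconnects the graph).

A bridge is an edge whose removal increases the number of connected components.
Bridges found: (0,1), (0,4), (0,5), (2,3), (3,6), (4,6)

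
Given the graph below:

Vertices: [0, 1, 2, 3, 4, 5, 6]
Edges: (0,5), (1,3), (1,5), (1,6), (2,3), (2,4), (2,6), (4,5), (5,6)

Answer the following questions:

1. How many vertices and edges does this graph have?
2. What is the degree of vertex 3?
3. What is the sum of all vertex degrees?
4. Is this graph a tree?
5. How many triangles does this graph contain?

Count: 7 vertices, 9 edges.
Vertex 3 has neighbors [1, 2], degree = 2.
Handshaking lemma: 2 * 9 = 18.
A tree on 7 vertices has 6 edges. This graph has 9 edges (3 extra). Not a tree.
Number of triangles = 1.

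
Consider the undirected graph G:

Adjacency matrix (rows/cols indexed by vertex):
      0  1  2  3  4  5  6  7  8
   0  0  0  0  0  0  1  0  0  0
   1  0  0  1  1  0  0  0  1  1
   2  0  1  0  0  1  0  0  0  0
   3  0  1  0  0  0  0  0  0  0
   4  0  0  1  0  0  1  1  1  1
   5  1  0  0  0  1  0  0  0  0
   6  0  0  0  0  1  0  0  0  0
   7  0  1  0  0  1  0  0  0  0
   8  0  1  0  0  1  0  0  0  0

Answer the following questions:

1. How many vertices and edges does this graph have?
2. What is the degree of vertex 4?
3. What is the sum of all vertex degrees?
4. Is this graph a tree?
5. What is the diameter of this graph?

Count: 9 vertices, 10 edges.
Vertex 4 has neighbors [2, 5, 6, 7, 8], degree = 5.
Handshaking lemma: 2 * 10 = 20.
A tree on 9 vertices has 8 edges. This graph has 10 edges (2 extra). Not a tree.
Diameter (longest shortest path) = 5.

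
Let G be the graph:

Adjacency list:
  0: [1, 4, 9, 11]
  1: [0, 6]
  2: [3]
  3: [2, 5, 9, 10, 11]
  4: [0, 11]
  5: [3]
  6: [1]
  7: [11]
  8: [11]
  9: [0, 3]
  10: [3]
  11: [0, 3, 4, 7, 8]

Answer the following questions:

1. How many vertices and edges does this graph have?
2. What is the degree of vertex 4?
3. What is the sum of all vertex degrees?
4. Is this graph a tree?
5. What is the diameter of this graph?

Count: 12 vertices, 13 edges.
Vertex 4 has neighbors [0, 11], degree = 2.
Handshaking lemma: 2 * 13 = 26.
A tree on 12 vertices has 11 edges. This graph has 13 edges (2 extra). Not a tree.
Diameter (longest shortest path) = 5.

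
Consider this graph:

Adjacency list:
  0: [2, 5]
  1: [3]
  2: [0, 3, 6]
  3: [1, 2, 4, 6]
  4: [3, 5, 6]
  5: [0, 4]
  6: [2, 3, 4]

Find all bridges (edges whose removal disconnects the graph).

A bridge is an edge whose removal increases the number of connected components.
Bridges found: (1,3)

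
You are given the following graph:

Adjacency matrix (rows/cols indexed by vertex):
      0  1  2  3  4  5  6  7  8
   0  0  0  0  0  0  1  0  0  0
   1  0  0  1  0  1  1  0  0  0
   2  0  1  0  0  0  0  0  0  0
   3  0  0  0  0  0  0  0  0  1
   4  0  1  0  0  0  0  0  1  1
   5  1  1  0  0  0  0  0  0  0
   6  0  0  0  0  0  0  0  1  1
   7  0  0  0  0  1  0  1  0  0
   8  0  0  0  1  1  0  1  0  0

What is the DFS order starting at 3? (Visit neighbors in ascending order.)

DFS from vertex 3 (neighbors processed in ascending order):
Visit order: 3, 8, 4, 1, 2, 5, 0, 7, 6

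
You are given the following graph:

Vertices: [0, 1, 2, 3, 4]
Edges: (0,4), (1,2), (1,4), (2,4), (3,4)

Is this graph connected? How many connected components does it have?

Checking connectivity: the graph has 1 connected component(s).
All vertices are reachable from each other. The graph IS connected.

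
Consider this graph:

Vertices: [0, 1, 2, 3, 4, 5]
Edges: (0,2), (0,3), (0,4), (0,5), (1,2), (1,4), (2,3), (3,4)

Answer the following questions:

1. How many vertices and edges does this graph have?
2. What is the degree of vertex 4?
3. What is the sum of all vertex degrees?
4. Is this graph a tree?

Count: 6 vertices, 8 edges.
Vertex 4 has neighbors [0, 1, 3], degree = 3.
Handshaking lemma: 2 * 8 = 16.
A tree on 6 vertices has 5 edges. This graph has 8 edges (3 extra). Not a tree.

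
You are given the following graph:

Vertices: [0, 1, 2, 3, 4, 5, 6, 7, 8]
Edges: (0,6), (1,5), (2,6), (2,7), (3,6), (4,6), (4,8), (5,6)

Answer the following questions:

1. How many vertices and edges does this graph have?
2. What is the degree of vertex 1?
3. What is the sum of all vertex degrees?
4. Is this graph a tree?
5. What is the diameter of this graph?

Count: 9 vertices, 8 edges.
Vertex 1 has neighbors [5], degree = 1.
Handshaking lemma: 2 * 8 = 16.
A graph is a tree iff it is connected and has exactly n-1 edges. This graph is connected (all 9 vertices in one component) and has 9-1 = 8 edges. It is a tree.
Diameter (longest shortest path) = 4.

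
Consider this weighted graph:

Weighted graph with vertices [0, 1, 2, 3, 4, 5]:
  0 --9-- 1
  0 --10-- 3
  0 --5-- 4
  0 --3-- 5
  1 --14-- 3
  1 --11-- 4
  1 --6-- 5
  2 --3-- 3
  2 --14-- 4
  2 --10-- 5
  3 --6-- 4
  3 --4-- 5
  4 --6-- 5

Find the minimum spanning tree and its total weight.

Applying Kruskal's algorithm (sort edges by weight, add if no cycle):
  Add (0,5) w=3
  Add (2,3) w=3
  Add (3,5) w=4
  Add (0,4) w=5
  Add (1,5) w=6
  Skip (3,4) w=6 (creates cycle)
  Skip (4,5) w=6 (creates cycle)
  Skip (0,1) w=9 (creates cycle)
  Skip (0,3) w=10 (creates cycle)
  Skip (2,5) w=10 (creates cycle)
  Skip (1,4) w=11 (creates cycle)
  Skip (1,3) w=14 (creates cycle)
  Skip (2,4) w=14 (creates cycle)
MST weight = 21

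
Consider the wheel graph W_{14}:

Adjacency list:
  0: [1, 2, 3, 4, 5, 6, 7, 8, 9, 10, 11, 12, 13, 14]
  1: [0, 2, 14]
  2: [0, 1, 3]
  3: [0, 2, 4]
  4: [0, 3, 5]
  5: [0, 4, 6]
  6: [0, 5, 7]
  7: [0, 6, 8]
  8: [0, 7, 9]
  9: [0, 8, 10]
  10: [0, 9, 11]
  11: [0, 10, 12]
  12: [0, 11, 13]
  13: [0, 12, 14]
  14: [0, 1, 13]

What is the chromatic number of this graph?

W_{14} = C_{14} plus a hub adjacent to every cycle vertex.
The outer cycle needs 2 colors (even cycle); the hub is adjacent to all of them so needs a fresh color.
Chromatic number = 2 + 1 = 3.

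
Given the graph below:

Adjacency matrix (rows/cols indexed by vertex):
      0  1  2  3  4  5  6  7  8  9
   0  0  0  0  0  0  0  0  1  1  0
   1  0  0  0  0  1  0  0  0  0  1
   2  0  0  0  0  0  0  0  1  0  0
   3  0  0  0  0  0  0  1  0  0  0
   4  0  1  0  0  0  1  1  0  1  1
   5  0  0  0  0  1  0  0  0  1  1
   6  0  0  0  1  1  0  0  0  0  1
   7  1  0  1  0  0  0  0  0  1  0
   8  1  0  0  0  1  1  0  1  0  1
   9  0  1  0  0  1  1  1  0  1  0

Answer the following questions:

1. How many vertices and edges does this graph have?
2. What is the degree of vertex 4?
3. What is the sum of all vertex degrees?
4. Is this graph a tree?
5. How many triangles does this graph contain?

Count: 10 vertices, 15 edges.
Vertex 4 has neighbors [1, 5, 6, 8, 9], degree = 5.
Handshaking lemma: 2 * 15 = 30.
A tree on 10 vertices has 9 edges. This graph has 15 edges (6 extra). Not a tree.
Number of triangles = 7.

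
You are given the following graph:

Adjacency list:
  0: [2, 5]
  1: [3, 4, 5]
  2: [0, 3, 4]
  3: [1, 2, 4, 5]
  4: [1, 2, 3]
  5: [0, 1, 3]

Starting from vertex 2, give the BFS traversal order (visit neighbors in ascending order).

BFS from vertex 2 (neighbors processed in ascending order):
Visit order: 2, 0, 3, 4, 5, 1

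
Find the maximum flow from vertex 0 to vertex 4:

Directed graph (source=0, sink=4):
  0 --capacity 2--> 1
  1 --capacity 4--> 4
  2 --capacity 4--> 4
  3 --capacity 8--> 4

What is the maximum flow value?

Computing max flow:
  Flow on (0->1): 2/2
  Flow on (1->4): 2/4
Maximum flow = 2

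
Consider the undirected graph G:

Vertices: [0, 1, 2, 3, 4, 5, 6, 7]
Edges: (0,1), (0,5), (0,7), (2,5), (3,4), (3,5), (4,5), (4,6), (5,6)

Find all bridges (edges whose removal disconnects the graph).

A bridge is an edge whose removal increases the number of connected components.
Bridges found: (0,1), (0,5), (0,7), (2,5)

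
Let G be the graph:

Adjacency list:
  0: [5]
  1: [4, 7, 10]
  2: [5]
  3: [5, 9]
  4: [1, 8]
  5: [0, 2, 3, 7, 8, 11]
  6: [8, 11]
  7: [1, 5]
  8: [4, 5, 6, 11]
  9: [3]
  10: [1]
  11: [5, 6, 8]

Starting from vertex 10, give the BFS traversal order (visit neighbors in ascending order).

BFS from vertex 10 (neighbors processed in ascending order):
Visit order: 10, 1, 4, 7, 8, 5, 6, 11, 0, 2, 3, 9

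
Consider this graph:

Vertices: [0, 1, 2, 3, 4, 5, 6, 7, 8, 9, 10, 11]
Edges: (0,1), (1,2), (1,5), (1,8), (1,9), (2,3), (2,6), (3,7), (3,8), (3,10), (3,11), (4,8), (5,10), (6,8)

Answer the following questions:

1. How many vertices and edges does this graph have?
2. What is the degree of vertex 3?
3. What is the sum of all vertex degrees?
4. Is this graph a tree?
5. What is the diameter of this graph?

Count: 12 vertices, 14 edges.
Vertex 3 has neighbors [2, 7, 8, 10, 11], degree = 5.
Handshaking lemma: 2 * 14 = 28.
A tree on 12 vertices has 11 edges. This graph has 14 edges (3 extra). Not a tree.
Diameter (longest shortest path) = 4.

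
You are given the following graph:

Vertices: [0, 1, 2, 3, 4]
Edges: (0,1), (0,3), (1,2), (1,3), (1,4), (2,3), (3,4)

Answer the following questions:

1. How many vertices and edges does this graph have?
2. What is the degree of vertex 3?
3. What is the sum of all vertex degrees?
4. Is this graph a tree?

Count: 5 vertices, 7 edges.
Vertex 3 has neighbors [0, 1, 2, 4], degree = 4.
Handshaking lemma: 2 * 7 = 14.
A tree on 5 vertices has 4 edges. This graph has 7 edges (3 extra). Not a tree.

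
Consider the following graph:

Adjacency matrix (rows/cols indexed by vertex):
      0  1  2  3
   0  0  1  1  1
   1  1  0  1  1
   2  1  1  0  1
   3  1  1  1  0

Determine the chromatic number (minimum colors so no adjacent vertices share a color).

The graph has a maximum clique of size 4 (lower bound on chromatic number).
A valid 4-coloring: {0: 0, 1: 1, 2: 2, 3: 3}.
Chromatic number = 4.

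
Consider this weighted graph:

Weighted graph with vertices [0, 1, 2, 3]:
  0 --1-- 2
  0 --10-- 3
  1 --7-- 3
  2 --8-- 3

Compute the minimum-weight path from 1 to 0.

Using Dijkstra's algorithm from vertex 1:
Shortest path: 1 -> 3 -> 2 -> 0
Total weight: 7 + 8 + 1 = 16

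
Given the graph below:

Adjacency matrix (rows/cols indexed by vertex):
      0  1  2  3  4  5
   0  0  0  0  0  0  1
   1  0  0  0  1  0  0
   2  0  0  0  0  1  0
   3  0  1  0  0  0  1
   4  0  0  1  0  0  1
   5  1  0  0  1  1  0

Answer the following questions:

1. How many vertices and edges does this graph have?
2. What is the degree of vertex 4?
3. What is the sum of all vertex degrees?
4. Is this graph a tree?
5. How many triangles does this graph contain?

Count: 6 vertices, 5 edges.
Vertex 4 has neighbors [2, 5], degree = 2.
Handshaking lemma: 2 * 5 = 10.
A graph is a tree iff it is connected and has exactly n-1 edges. This graph is connected (all 6 vertices in one component) and has 6-1 = 5 edges. It is a tree.
Number of triangles = 0.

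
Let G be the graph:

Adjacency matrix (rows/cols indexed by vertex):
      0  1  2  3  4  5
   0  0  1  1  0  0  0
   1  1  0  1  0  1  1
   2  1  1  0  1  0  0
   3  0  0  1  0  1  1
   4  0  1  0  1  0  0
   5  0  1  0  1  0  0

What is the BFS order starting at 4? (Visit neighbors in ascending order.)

BFS from vertex 4 (neighbors processed in ascending order):
Visit order: 4, 1, 3, 0, 2, 5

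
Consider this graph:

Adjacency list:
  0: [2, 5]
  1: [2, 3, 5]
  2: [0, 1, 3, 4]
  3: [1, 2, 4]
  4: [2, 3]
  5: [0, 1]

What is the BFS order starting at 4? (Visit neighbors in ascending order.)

BFS from vertex 4 (neighbors processed in ascending order):
Visit order: 4, 2, 3, 0, 1, 5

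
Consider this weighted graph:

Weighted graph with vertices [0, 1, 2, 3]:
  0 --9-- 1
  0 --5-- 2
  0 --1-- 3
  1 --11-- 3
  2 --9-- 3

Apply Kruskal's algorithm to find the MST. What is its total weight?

Applying Kruskal's algorithm (sort edges by weight, add if no cycle):
  Add (0,3) w=1
  Add (0,2) w=5
  Add (0,1) w=9
  Skip (2,3) w=9 (creates cycle)
  Skip (1,3) w=11 (creates cycle)
MST weight = 15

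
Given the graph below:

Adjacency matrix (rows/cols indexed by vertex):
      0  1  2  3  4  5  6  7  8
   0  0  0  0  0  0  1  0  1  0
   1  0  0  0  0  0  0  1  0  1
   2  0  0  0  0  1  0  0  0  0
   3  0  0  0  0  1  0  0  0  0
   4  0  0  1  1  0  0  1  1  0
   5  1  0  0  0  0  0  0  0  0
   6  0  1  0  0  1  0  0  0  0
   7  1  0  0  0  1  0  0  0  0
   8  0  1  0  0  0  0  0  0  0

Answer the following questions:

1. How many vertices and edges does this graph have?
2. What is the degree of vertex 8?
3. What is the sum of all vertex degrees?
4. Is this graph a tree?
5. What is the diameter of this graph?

Count: 9 vertices, 8 edges.
Vertex 8 has neighbors [1], degree = 1.
Handshaking lemma: 2 * 8 = 16.
A graph is a tree iff it is connected and has exactly n-1 edges. This graph is connected (all 9 vertices in one component) and has 9-1 = 8 edges. It is a tree.
Diameter (longest shortest path) = 6.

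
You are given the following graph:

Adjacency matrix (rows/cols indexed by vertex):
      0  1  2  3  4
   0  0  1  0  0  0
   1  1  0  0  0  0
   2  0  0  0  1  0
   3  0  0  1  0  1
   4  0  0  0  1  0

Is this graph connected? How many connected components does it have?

Checking connectivity: the graph has 2 connected component(s).
Components: [[0, 1], [2, 3, 4]]. The graph is NOT connected.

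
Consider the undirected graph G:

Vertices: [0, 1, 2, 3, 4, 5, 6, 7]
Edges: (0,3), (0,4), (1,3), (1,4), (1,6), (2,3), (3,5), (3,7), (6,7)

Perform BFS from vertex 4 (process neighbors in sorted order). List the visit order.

BFS from vertex 4 (neighbors processed in ascending order):
Visit order: 4, 0, 1, 3, 6, 2, 5, 7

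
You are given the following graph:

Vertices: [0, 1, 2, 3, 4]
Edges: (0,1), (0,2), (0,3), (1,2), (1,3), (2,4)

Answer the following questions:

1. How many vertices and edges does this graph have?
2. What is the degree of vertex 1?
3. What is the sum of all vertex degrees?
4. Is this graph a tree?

Count: 5 vertices, 6 edges.
Vertex 1 has neighbors [0, 2, 3], degree = 3.
Handshaking lemma: 2 * 6 = 12.
A tree on 5 vertices has 4 edges. This graph has 6 edges (2 extra). Not a tree.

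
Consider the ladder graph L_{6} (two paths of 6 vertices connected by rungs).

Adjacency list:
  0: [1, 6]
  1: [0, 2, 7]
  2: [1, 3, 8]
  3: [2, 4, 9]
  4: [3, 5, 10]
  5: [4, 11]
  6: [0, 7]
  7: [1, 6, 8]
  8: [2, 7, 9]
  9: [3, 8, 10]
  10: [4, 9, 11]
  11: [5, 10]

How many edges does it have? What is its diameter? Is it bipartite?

Ladder graph L_{6}: 6 rungs + 2 * (6-1) path edges = 6 + 10 = 16 edges.
Diameter = 6.
Ladder graphs are bipartite (alternating coloring along each path).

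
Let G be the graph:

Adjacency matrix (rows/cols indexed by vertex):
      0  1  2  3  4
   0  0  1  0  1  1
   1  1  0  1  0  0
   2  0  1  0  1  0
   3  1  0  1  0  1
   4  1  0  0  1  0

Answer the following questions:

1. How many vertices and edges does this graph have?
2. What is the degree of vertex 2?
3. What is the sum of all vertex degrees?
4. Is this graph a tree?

Count: 5 vertices, 6 edges.
Vertex 2 has neighbors [1, 3], degree = 2.
Handshaking lemma: 2 * 6 = 12.
A tree on 5 vertices has 4 edges. This graph has 6 edges (2 extra). Not a tree.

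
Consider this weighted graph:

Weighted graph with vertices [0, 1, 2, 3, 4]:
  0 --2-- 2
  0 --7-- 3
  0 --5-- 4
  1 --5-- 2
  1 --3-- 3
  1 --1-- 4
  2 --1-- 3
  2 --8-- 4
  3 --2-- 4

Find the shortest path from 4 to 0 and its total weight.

Using Dijkstra's algorithm from vertex 4:
Shortest path: 4 -> 0
Total weight: 5 = 5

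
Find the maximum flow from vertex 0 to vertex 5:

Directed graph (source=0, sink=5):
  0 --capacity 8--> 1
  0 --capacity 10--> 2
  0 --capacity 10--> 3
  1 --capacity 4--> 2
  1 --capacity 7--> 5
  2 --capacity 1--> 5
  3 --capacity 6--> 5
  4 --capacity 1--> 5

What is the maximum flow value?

Computing max flow:
  Flow on (0->1): 7/8
  Flow on (0->2): 1/10
  Flow on (0->3): 6/10
  Flow on (1->5): 7/7
  Flow on (2->5): 1/1
  Flow on (3->5): 6/6
Maximum flow = 14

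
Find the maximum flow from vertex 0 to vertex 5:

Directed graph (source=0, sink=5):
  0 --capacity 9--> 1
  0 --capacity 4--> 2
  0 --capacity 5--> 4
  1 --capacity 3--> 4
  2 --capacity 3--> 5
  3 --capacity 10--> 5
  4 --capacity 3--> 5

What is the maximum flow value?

Computing max flow:
  Flow on (0->1): 3/9
  Flow on (0->2): 3/4
  Flow on (1->4): 3/3
  Flow on (2->5): 3/3
  Flow on (4->5): 3/3
Maximum flow = 6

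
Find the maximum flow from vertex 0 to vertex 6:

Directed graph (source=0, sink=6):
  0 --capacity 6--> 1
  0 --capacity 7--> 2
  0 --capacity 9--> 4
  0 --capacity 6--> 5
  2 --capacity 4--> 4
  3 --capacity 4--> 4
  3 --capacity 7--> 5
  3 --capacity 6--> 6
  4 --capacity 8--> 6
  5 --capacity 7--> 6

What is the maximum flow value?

Computing max flow:
  Flow on (0->2): 4/7
  Flow on (0->4): 4/9
  Flow on (0->5): 6/6
  Flow on (2->4): 4/4
  Flow on (4->6): 8/8
  Flow on (5->6): 6/7
Maximum flow = 14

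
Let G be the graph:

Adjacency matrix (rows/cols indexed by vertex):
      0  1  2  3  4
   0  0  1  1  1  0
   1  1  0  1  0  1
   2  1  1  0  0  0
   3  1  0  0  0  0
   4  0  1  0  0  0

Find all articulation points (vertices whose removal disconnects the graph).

An articulation point is a vertex whose removal disconnects the graph.
Articulation points: [0, 1]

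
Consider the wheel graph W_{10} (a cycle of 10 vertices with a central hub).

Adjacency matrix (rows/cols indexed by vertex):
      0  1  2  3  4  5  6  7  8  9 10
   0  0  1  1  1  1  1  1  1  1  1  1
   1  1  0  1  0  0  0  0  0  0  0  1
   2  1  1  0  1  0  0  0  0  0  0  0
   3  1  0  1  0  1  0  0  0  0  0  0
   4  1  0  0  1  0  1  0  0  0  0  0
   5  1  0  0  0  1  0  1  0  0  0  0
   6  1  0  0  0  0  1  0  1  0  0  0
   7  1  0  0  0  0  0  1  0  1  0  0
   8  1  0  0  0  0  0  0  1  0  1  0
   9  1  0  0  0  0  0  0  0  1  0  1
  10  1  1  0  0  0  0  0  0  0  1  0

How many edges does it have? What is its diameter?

Wheel graph W_{10}: 10 cycle edges + 10 spoke edges = 20 edges.
The hub is distance 1 from all cycle vertices. Max distance between cycle vertices through hub is 2.
Diameter = 2.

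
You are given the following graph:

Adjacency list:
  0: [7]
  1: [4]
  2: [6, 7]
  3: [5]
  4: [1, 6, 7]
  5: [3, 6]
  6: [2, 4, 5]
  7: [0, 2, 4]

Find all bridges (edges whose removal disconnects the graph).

A bridge is an edge whose removal increases the number of connected components.
Bridges found: (0,7), (1,4), (3,5), (5,6)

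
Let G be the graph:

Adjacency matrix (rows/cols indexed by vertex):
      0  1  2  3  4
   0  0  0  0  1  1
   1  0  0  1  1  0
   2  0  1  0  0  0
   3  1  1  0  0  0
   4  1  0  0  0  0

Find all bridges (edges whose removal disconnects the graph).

A bridge is an edge whose removal increases the number of connected components.
Bridges found: (0,3), (0,4), (1,2), (1,3)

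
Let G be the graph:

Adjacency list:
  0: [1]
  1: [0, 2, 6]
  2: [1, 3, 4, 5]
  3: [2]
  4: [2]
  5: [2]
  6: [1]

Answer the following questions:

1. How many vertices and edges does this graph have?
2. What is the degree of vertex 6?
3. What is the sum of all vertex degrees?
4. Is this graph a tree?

Count: 7 vertices, 6 edges.
Vertex 6 has neighbors [1], degree = 1.
Handshaking lemma: 2 * 6 = 12.
A graph is a tree iff it is connected and has exactly n-1 edges. This graph is connected (all 7 vertices in one component) and has 7-1 = 6 edges. It is a tree.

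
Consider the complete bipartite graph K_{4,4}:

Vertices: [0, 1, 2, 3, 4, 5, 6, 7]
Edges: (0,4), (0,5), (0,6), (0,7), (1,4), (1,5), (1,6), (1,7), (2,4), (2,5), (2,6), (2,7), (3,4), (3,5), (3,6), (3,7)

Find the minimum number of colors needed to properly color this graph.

K_{4,4} is bipartite: vertices split into two independent sets of size 4 and 4.
Color one set 0, the other 1. No adjacent vertices share a color.
Chromatic number = 2.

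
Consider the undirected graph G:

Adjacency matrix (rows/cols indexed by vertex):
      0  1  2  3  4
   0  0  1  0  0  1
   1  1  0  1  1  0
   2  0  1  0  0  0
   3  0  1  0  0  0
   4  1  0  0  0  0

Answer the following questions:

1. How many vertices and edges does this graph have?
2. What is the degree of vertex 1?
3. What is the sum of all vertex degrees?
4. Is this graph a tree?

Count: 5 vertices, 4 edges.
Vertex 1 has neighbors [0, 2, 3], degree = 3.
Handshaking lemma: 2 * 4 = 8.
A graph is a tree iff it is connected and has exactly n-1 edges. This graph is connected (all 5 vertices in one component) and has 5-1 = 4 edges. It is a tree.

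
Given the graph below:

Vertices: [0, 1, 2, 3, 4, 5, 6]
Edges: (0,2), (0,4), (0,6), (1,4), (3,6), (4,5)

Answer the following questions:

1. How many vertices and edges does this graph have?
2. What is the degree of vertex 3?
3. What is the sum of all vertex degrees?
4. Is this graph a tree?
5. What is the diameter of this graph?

Count: 7 vertices, 6 edges.
Vertex 3 has neighbors [6], degree = 1.
Handshaking lemma: 2 * 6 = 12.
A graph is a tree iff it is connected and has exactly n-1 edges. This graph is connected (all 7 vertices in one component) and has 7-1 = 6 edges. It is a tree.
Diameter (longest shortest path) = 4.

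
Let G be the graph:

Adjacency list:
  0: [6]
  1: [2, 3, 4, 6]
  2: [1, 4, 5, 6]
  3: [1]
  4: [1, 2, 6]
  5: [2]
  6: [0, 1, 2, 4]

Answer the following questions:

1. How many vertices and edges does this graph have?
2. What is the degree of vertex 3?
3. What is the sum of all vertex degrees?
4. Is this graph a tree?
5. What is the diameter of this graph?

Count: 7 vertices, 9 edges.
Vertex 3 has neighbors [1], degree = 1.
Handshaking lemma: 2 * 9 = 18.
A tree on 7 vertices has 6 edges. This graph has 9 edges (3 extra). Not a tree.
Diameter (longest shortest path) = 3.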